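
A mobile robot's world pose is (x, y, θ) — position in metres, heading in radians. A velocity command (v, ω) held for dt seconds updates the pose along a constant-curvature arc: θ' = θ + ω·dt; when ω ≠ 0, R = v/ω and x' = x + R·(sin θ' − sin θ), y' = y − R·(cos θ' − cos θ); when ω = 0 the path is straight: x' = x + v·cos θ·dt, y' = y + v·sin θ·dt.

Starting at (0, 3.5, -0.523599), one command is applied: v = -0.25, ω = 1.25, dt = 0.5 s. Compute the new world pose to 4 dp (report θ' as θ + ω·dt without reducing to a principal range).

θ' = -0.5236 + 1.25·0.5 = 0.1014
R = v/ω = -0.25/1.25 = -0.2000
x' = 0 + -0.2000·(sin 0.1014 − sin -0.5236) = -0.1202
y' = 3.5 − -0.2000·(cos 0.1014 − cos -0.5236) = 3.5258

(-0.1202, 3.5258, 0.1014)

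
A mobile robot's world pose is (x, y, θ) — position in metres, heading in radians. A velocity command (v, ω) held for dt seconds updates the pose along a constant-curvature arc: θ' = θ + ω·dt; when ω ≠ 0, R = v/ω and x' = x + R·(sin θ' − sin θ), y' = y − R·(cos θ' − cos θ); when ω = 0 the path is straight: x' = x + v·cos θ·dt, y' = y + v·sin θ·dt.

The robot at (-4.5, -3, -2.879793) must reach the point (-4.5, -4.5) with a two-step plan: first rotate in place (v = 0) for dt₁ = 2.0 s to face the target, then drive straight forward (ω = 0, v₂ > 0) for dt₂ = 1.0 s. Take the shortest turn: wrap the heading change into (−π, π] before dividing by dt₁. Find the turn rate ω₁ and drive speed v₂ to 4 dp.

ω₁ = 0.6545, v₂ = 1.5000

heading to target = atan2(-4.5−-3, -4.5−-4.5) = -1.5708
Δθ = wrap(-1.5708 − -2.8798) = 1.3090; ω₁ = Δθ/dt₁ = 0.6545
distance = √((-4.5−-4.5)² + (-4.5−-3)²) = 1.5000; v₂ = distance/dt₂ = 1.5000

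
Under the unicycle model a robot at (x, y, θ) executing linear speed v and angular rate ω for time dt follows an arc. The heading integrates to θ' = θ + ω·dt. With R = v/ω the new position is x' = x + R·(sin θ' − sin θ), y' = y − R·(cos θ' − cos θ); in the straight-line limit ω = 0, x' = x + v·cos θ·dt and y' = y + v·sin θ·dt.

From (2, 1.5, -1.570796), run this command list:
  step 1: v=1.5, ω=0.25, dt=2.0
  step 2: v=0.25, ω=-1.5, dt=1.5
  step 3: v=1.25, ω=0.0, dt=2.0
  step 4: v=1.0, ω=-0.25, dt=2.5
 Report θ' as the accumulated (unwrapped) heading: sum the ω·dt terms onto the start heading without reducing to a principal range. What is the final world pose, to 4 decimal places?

step 1: θ'=-1.0708 (R=6.0000) → pose (2.7345, -1.3766, -1.0708)
step 2: θ'=-3.3208 (R=-0.1667) → pose (2.5585, -1.6205, -3.3208)
step 3: θ'=-3.3208 (straight) → pose (0.0986, -1.1748, -3.3208)
step 4: θ'=-3.9458 (R=-4.0000) → pose (-2.0696, -0.0136, -3.9458)

(-2.0696, -0.0136, -3.9458)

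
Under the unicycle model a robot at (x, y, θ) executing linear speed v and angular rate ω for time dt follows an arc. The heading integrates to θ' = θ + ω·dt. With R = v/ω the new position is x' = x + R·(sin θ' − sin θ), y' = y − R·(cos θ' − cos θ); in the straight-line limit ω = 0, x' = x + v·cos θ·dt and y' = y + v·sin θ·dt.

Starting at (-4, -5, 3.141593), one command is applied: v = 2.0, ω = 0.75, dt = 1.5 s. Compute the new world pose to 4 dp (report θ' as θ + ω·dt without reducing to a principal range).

(-6.4060, -6.5169, 4.2666)

θ' = 3.1416 + 0.75·1.5 = 4.2666
R = v/ω = 2.0/0.75 = 2.6667
x' = -4 + 2.6667·(sin 4.2666 − sin 3.1416) = -6.4060
y' = -5 − 2.6667·(cos 4.2666 − cos 3.1416) = -6.5169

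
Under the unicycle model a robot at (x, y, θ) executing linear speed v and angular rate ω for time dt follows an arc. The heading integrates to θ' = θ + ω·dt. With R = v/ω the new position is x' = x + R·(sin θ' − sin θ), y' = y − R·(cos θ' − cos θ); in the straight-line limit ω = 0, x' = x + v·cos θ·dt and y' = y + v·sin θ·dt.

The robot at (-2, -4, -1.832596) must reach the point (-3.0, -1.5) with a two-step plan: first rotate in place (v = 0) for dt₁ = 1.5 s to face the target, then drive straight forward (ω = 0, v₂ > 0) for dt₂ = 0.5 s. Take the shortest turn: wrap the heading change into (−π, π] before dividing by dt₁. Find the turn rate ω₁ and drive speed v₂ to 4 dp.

ω₁ = -1.6662, v₂ = 5.3852

heading to target = atan2(-1.5−-4, -3−-2) = 1.9513
Δθ = wrap(1.9513 − -1.8326) = -2.4993; ω₁ = Δθ/dt₁ = -1.6662
distance = √((-3−-2)² + (-1.5−-4)²) = 2.6926; v₂ = distance/dt₂ = 5.3852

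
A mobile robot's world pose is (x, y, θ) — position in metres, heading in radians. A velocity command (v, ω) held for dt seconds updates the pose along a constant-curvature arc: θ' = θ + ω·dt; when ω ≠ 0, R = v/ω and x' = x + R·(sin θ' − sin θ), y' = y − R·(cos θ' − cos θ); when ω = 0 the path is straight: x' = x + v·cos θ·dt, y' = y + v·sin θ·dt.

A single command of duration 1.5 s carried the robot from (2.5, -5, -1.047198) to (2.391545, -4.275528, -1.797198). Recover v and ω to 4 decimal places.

Δθ = -1.797198 − -1.047198 = -0.750000
ω = Δθ/dt = -0.750000/1.5 = -0.5000
R = −Δy/(cos θ' − cos θ) = 1.0000
v = R·ω = 1.0000·-0.5000 = -0.5000

v = -0.5000, ω = -0.5000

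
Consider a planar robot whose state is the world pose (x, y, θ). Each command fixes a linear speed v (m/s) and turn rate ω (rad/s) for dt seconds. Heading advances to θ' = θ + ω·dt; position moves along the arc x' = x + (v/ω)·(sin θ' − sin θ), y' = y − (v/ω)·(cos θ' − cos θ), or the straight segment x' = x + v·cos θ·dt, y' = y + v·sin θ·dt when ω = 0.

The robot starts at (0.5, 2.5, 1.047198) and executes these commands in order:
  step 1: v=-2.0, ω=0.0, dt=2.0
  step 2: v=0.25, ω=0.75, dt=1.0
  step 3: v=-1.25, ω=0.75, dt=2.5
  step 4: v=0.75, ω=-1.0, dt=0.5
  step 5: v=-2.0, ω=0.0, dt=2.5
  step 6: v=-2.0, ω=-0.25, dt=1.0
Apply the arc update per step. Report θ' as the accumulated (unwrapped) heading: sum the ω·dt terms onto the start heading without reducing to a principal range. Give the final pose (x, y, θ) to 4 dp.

step 1: θ'=1.0472 (straight) → pose (-1.5000, -0.9641, 1.0472)
step 2: θ'=1.7972 (R=0.3333) → pose (-1.4638, -0.7226, 1.7972)
step 3: θ'=3.6722 (R=-1.6667) → pose (1.0037, -1.7860, 3.6722)
step 4: θ'=3.1722 (R=-0.7500) → pose (0.6471, -1.8888, 3.1722)
step 5: θ'=3.1722 (straight) → pose (5.6448, -1.7358, 3.1722)
step 6: θ'=2.9222 (R=8.0000) → pose (7.6307, -1.9238, 2.9222)

(7.6307, -1.9238, 2.9222)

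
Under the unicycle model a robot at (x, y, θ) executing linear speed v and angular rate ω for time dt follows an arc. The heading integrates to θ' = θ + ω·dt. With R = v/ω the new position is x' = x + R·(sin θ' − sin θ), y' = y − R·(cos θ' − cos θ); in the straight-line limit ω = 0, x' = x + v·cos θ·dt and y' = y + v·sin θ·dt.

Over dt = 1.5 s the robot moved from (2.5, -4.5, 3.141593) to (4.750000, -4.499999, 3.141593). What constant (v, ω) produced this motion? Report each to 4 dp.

Δθ = 3.141593 − 3.141593 = 0.000000
ω = Δθ/dt = 0.000000/1.5 = 0.0000
ω = 0 → v = (Δx·cos θ + Δy·sin θ)/dt = -1.5000

v = -1.5000, ω = 0.0000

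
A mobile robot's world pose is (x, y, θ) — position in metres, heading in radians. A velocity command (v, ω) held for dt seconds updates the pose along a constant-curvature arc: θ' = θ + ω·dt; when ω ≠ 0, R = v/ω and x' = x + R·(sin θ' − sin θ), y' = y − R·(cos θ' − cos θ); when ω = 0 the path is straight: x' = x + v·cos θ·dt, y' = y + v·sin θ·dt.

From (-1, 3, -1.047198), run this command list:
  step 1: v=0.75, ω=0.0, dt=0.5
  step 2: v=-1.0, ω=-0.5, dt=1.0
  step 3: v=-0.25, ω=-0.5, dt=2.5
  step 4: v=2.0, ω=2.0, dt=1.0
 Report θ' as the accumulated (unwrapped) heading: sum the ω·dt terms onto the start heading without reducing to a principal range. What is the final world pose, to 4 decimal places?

step 1: θ'=-1.0472 (straight) → pose (-0.8125, 2.6752, -1.0472)
step 2: θ'=-1.5472 (R=2.0000) → pose (-1.0799, 3.6280, -1.5472)
step 3: θ'=-2.7972 (R=0.5000) → pose (-0.7488, 4.1105, -2.7972)
step 4: θ'=-0.7972 (R=1.0000) → pose (-1.1266, 2.4705, -0.7972)

(-1.1266, 2.4705, -0.7972)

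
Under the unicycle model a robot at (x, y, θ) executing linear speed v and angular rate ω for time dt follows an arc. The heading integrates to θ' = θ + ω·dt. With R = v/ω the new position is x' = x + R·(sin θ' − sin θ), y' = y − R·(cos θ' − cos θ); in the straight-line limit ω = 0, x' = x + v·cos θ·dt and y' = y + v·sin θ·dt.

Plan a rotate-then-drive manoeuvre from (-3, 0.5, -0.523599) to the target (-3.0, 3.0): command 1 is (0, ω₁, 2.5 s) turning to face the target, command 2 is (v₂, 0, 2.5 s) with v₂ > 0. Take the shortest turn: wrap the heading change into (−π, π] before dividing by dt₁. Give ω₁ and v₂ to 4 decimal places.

heading to target = atan2(3−0.5, -3−-3) = 1.5708
Δθ = wrap(1.5708 − -0.5236) = 2.0944; ω₁ = Δθ/dt₁ = 0.8378
distance = √((-3−-3)² + (3−0.5)²) = 2.5000; v₂ = distance/dt₂ = 1.0000

ω₁ = 0.8378, v₂ = 1.0000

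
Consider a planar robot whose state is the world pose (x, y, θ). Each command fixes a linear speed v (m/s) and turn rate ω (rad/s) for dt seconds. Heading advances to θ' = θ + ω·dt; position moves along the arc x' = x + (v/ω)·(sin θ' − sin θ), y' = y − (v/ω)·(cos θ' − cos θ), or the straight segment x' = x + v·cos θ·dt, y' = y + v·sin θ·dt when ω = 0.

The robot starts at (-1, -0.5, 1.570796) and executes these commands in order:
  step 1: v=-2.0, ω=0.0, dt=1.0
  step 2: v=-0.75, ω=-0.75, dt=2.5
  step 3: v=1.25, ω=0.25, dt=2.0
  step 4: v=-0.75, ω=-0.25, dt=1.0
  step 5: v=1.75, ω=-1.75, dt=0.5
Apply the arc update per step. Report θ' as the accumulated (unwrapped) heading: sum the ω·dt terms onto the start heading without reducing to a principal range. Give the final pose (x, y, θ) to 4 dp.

step 1: θ'=1.5708 (straight) → pose (-1.0000, -2.5000, 1.5708)
step 2: θ'=-0.3042 (R=1.0000) → pose (-2.2995, -3.4541, -0.3042)
step 3: θ'=0.1958 (R=5.0000) → pose (0.1709, -3.5881, 0.1958)
step 4: θ'=-0.0542 (R=3.0000) → pose (-0.5753, -3.6410, -0.0542)
step 5: θ'=-0.9292 (R=-1.0000) → pose (0.1717, -4.0411, -0.9292)

(0.1717, -4.0411, -0.9292)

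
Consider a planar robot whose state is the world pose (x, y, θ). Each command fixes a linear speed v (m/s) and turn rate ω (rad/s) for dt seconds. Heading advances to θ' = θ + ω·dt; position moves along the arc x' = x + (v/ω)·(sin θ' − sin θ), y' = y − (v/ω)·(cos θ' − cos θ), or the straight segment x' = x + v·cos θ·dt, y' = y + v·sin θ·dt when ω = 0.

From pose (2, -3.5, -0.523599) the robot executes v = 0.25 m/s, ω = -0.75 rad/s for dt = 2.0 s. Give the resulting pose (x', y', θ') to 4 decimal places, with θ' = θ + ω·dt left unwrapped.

θ' = -0.5236 + -0.75·2.0 = -2.0236
R = v/ω = 0.25/-0.75 = -0.3333
x' = 2 + -0.3333·(sin -2.0236 − sin -0.5236) = 2.1331
y' = -3.5 − -0.3333·(cos -2.0236 − cos -0.5236) = -3.9345

(2.1331, -3.9345, -2.0236)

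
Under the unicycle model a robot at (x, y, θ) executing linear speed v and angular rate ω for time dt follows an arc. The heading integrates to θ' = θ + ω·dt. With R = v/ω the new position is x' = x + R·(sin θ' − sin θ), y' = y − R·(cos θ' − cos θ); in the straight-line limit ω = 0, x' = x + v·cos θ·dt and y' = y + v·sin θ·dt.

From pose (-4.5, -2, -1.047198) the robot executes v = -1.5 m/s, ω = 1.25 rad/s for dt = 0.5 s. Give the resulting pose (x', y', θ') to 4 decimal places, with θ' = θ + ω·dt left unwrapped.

(-5.0475, -1.5054, -0.4222)

θ' = -1.0472 + 1.25·0.5 = -0.4222
R = v/ω = -1.5/1.25 = -1.2000
x' = -4.5 + -1.2000·(sin -0.4222 − sin -1.0472) = -5.0475
y' = -2 − -1.2000·(cos -0.4222 − cos -1.0472) = -1.5054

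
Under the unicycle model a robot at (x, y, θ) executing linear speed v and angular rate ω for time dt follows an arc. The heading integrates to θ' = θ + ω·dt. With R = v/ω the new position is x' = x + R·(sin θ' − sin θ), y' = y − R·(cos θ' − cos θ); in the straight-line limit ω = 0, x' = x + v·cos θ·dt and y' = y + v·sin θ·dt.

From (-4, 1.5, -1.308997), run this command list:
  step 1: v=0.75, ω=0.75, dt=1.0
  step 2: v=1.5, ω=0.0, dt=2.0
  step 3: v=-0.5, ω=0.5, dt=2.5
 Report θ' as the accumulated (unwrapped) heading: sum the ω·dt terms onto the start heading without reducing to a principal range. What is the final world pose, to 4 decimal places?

(-2.1887, -0.7572, 0.6910)

step 1: θ'=-0.5590 (R=1.0000) → pose (-3.5644, 0.9110, -0.5590)
step 2: θ'=-0.5590 (straight) → pose (-1.0210, -0.6800, -0.5590)
step 3: θ'=0.6910 (R=-1.0000) → pose (-2.1887, -0.7572, 0.6910)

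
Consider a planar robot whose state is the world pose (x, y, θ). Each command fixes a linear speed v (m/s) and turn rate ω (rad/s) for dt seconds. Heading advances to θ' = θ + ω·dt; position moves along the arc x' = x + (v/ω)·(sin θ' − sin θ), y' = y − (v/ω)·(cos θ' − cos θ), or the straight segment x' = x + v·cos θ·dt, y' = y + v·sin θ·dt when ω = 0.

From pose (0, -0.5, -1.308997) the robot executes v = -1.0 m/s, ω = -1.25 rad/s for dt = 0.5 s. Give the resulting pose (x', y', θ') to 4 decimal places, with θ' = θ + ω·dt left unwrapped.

θ' = -1.3090 + -1.25·0.5 = -1.9340
R = v/ω = -1.0/-1.25 = 0.8000
x' = 0 + 0.8000·(sin -1.9340 − sin -1.3090) = 0.0249
y' = -0.5 − 0.8000·(cos -1.9340 − cos -1.3090) = -0.0087

(0.0249, -0.0087, -1.9340)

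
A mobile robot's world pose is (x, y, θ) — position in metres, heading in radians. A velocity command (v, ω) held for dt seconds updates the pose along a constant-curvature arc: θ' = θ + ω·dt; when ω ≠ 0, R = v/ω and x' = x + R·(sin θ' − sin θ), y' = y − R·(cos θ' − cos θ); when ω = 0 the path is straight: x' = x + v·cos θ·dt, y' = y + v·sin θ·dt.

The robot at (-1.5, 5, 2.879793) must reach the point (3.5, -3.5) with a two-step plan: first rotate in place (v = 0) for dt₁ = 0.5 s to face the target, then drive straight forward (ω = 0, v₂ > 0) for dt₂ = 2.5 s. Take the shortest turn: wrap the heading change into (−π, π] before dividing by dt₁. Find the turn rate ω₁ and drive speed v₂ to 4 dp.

ω₁ = 4.7286, v₂ = 3.9446

heading to target = atan2(-3.5−5, 3.5−-1.5) = -1.0391
Δθ = wrap(-1.0391 − 2.8798) = 2.3643; ω₁ = Δθ/dt₁ = 4.7286
distance = √((3.5−-1.5)² + (-3.5−5)²) = 9.8615; v₂ = distance/dt₂ = 3.9446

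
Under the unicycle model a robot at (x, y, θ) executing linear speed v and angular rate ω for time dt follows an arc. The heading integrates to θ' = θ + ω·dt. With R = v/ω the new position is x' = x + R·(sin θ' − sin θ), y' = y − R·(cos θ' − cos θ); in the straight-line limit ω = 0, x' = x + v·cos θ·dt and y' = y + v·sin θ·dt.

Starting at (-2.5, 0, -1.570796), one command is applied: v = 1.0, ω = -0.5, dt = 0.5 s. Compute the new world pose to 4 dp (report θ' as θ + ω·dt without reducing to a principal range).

(-2.5622, -0.4948, -1.8208)

θ' = -1.5708 + -0.5·0.5 = -1.8208
R = v/ω = 1.0/-0.5 = -2.0000
x' = -2.5 + -2.0000·(sin -1.8208 − sin -1.5708) = -2.5622
y' = 0 − -2.0000·(cos -1.8208 − cos -1.5708) = -0.4948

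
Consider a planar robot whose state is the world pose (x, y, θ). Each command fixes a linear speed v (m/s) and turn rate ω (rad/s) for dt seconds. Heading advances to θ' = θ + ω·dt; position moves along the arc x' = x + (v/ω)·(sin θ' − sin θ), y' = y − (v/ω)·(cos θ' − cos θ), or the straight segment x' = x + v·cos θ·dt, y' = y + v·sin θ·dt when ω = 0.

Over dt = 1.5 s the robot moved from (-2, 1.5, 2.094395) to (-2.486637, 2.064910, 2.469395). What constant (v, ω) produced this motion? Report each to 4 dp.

Δθ = 2.469395 − 2.094395 = 0.375000
ω = Δθ/dt = 0.375000/1.5 = 0.2500
R = −Δy/(cos θ' − cos θ) = 2.0000
v = R·ω = 2.0000·0.2500 = 0.5000

v = 0.5000, ω = 0.2500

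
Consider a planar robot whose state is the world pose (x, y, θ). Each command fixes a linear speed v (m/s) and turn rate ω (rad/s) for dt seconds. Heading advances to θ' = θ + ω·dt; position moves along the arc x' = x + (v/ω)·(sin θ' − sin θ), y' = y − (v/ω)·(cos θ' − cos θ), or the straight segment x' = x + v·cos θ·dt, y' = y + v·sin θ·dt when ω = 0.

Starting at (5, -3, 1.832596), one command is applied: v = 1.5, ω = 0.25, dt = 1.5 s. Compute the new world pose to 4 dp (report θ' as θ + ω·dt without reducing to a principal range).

(4.0285, -0.9852, 2.2076)

θ' = 1.8326 + 0.25·1.5 = 2.2076
R = v/ω = 1.5/0.25 = 6.0000
x' = 5 + 6.0000·(sin 2.2076 − sin 1.8326) = 4.0285
y' = -3 − 6.0000·(cos 2.2076 − cos 1.8326) = -0.9852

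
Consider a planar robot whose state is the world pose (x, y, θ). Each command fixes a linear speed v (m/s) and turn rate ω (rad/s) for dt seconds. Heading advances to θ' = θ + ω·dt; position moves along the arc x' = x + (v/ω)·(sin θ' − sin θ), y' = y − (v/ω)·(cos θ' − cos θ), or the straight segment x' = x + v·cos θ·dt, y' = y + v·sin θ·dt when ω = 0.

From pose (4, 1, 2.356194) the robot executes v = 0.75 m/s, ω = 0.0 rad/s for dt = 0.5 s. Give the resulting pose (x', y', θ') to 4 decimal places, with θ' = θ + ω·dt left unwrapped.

θ' = 2.3562 + 0.0·0.5 = 2.3562
ω = 0 → straight: x' = 4 + 0.75·cos(2.3562)·0.5 = 3.7348
y' = 1 + 0.75·sin(2.3562)·0.5 = 1.2652

(3.7348, 1.2652, 2.3562)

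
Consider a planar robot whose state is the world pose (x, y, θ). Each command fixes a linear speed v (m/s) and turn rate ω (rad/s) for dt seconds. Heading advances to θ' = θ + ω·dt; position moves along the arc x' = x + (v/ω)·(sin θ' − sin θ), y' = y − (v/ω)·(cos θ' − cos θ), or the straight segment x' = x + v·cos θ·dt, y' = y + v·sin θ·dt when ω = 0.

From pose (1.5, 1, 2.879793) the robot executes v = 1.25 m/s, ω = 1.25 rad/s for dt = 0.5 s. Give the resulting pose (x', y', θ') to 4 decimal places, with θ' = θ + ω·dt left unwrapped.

(0.8859, 0.9688, 3.5048)

θ' = 2.8798 + 1.25·0.5 = 3.5048
R = v/ω = 1.25/1.25 = 1.0000
x' = 1.5 + 1.0000·(sin 3.5048 − sin 2.8798) = 0.8859
y' = 1 − 1.0000·(cos 3.5048 − cos 2.8798) = 0.9688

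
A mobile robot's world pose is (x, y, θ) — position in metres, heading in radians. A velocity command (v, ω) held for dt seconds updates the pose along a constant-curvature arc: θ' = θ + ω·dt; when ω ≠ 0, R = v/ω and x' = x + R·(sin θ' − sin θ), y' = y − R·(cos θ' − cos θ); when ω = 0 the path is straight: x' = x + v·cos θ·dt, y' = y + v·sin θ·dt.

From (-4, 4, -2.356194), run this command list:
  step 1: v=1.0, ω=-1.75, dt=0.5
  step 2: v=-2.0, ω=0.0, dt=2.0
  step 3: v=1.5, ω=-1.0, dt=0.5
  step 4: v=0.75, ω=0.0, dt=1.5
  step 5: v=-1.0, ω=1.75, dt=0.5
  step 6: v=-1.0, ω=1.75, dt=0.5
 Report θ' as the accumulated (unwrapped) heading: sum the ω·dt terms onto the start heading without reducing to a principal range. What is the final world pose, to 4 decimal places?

(-1.2644, 4.5967, -1.9812)

step 1: θ'=-3.2312 (R=-0.5714) → pose (-4.4552, 3.8349, -3.2312)
step 2: θ'=-3.2312 (straight) → pose (-0.4712, 3.4770, -3.2312)
step 3: θ'=-3.7312 (R=-1.5000) → pose (-1.1711, 3.7242, -3.7312)
step 4: θ'=-3.7312 (straight) → pose (-2.1061, 4.3498, -3.7312)
step 5: θ'=-2.8562 (R=-0.5714) → pose (-1.6275, 4.2764, -2.8562)
step 6: θ'=-1.9812 (R=-0.5714) → pose (-1.2644, 4.5967, -1.9812)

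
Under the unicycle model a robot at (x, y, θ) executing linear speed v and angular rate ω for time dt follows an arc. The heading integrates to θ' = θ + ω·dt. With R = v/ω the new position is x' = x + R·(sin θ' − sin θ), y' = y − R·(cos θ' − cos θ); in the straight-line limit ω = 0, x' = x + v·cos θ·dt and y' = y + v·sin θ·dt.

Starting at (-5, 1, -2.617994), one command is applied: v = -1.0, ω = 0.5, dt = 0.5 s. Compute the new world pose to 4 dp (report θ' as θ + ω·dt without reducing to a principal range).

(-4.6026, 1.3012, -2.3680)

θ' = -2.6180 + 0.5·0.5 = -2.3680
R = v/ω = -1.0/0.5 = -2.0000
x' = -5 + -2.0000·(sin -2.3680 − sin -2.6180) = -4.6026
y' = 1 − -2.0000·(cos -2.3680 − cos -2.6180) = 1.3012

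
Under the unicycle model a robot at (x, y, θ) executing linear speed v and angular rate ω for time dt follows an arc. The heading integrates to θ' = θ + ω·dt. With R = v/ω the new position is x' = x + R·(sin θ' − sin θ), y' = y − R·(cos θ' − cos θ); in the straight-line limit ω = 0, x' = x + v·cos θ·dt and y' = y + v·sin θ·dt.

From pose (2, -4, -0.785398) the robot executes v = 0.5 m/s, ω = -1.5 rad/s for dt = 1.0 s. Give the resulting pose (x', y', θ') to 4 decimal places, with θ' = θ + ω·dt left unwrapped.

(2.0161, -4.4541, -2.2854)

θ' = -0.7854 + -1.5·1.0 = -2.2854
R = v/ω = 0.5/-1.5 = -0.3333
x' = 2 + -0.3333·(sin -2.2854 − sin -0.7854) = 2.0161
y' = -4 − -0.3333·(cos -2.2854 − cos -0.7854) = -4.4541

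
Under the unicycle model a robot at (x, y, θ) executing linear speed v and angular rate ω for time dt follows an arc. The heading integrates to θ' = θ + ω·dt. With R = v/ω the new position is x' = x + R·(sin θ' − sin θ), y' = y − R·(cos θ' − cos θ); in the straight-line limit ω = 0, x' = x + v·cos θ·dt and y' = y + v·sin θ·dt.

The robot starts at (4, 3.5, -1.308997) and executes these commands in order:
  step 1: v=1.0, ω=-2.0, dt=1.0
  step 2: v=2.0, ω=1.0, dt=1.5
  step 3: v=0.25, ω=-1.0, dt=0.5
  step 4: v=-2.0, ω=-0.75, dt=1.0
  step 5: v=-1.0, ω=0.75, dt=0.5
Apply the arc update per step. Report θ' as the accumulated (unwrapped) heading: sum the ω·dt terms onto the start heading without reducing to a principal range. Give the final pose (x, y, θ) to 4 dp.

step 1: θ'=-3.3090 (R=-0.5000) → pose (3.4337, 2.8776, -3.3090)
step 2: θ'=-1.8090 (R=2.0000) → pose (1.1570, 1.3774, -1.8090)
step 3: θ'=-2.3090 (R=-0.2500) → pose (1.0989, 1.2682, -2.3090)
step 4: θ'=-3.0590 (R=2.6667) → pose (2.8514, 2.1312, -3.0590)
step 5: θ'=-2.6840 (R=-1.3333) → pose (3.3305, 2.2638, -2.6840)

(3.3305, 2.2638, -2.6840)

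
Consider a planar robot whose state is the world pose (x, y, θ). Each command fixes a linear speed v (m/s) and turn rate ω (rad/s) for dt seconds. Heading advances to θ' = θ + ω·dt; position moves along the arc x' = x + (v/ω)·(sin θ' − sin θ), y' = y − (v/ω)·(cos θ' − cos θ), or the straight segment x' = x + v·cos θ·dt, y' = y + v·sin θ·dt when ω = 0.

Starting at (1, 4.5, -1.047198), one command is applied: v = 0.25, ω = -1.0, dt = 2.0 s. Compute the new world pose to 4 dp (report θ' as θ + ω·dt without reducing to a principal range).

θ' = -1.0472 + -1.0·2.0 = -3.0472
R = v/ω = 0.25/-1.0 = -0.2500
x' = 1 + -0.2500·(sin -3.0472 − sin -1.0472) = 0.8071
y' = 4.5 − -0.2500·(cos -3.0472 − cos -1.0472) = 4.1261

(0.8071, 4.1261, -3.0472)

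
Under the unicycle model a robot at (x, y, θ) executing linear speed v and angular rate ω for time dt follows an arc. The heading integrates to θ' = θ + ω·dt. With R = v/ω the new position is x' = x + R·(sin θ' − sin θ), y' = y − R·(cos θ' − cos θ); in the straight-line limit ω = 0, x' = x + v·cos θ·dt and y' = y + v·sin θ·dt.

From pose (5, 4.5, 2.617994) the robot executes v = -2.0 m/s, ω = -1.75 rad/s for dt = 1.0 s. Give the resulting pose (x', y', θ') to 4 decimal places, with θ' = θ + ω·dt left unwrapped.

(5.3006, 2.7716, 0.8680)

θ' = 2.6180 + -1.75·1.0 = 0.8680
R = v/ω = -2.0/-1.75 = 1.1429
x' = 5 + 1.1429·(sin 0.8680 − sin 2.6180) = 5.3006
y' = 4.5 − 1.1429·(cos 0.8680 − cos 2.6180) = 2.7716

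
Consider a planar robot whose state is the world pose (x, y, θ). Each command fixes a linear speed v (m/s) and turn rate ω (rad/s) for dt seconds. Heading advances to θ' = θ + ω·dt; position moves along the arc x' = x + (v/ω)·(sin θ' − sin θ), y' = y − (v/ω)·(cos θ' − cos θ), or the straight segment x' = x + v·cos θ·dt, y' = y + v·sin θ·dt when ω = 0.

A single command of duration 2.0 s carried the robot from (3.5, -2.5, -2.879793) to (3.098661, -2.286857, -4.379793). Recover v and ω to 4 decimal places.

Δθ = -4.379793 − -2.879793 = -1.500000
ω = Δθ/dt = -1.500000/2.0 = -0.7500
R = Δx/(sin θ' − sin θ) = -0.3333
v = R·ω = -0.3333·-0.7500 = 0.2500

v = 0.2500, ω = -0.7500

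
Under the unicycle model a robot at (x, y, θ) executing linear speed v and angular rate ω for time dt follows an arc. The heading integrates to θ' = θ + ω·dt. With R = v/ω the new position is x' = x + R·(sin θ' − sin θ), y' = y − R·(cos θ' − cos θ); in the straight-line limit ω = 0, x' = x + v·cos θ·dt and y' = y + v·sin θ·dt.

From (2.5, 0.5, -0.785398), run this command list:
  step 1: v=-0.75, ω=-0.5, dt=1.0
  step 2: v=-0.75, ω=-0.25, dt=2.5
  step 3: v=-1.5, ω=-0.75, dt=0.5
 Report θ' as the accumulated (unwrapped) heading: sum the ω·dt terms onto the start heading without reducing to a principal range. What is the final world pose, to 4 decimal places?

(2.5464, 3.6267, -2.2854)

step 1: θ'=-1.2854 (R=1.5000) → pose (2.1213, 1.1384, -1.2854)
step 2: θ'=-1.9104 (R=3.0000) → pose (2.1713, 2.9823, -1.9104)
step 3: θ'=-2.2854 (R=2.0000) → pose (2.5464, 3.6267, -2.2854)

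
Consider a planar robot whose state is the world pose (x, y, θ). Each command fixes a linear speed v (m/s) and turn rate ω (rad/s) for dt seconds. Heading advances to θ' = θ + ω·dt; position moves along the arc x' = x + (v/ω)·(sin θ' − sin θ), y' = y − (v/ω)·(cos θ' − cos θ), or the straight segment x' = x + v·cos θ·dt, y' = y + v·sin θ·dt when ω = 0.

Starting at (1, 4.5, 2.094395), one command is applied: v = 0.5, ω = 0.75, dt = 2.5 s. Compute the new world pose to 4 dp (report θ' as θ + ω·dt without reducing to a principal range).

θ' = 2.0944 + 0.75·2.5 = 3.9694
R = v/ω = 0.5/0.75 = 0.6667
x' = 1 + 0.6667·(sin 3.9694 − sin 2.0944) = -0.0683
y' = 4.5 − 0.6667·(cos 3.9694 − cos 2.0944) = 4.6177

(-0.0683, 4.6177, 3.9694)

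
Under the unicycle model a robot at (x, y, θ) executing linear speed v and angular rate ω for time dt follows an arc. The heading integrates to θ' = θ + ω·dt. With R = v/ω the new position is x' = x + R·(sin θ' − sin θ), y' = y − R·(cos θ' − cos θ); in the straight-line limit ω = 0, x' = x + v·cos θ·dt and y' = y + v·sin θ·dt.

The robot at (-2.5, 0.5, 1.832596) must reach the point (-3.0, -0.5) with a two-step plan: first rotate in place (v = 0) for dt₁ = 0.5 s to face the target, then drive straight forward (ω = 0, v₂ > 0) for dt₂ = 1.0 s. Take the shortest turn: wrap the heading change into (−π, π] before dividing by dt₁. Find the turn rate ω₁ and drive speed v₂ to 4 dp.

heading to target = atan2(-0.5−0.5, -3−-2.5) = -2.0344
Δθ = wrap(-2.0344 − 1.8326) = 2.4161; ω₁ = Δθ/dt₁ = 4.8323
distance = √((-3−-2.5)² + (-0.5−0.5)²) = 1.1180; v₂ = distance/dt₂ = 1.1180

ω₁ = 4.8323, v₂ = 1.1180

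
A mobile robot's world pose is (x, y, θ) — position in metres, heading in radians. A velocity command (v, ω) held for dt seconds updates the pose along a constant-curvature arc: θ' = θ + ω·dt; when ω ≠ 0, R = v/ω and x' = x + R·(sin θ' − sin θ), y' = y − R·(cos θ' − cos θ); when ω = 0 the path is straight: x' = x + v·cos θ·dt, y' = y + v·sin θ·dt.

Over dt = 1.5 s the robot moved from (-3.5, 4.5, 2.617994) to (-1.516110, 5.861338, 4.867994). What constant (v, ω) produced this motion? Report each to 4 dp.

Δθ = 4.867994 − 2.617994 = 2.250000
ω = Δθ/dt = 2.250000/1.5 = 1.5000
R = Δx/(sin θ' − sin θ) = -1.3333
v = R·ω = -1.3333·1.5000 = -2.0000

v = -2.0000, ω = 1.5000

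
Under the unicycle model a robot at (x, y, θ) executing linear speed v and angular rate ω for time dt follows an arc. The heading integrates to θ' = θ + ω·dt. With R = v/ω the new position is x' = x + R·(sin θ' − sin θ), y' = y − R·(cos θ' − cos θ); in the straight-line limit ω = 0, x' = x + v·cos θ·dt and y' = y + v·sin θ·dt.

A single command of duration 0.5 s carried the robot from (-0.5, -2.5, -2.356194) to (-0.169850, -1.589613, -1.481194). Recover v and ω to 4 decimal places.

v = -2.0000, ω = 1.7500

Δθ = -1.481194 − -2.356194 = 0.875000
ω = Δθ/dt = 0.875000/0.5 = 1.7500
R = −Δy/(cos θ' − cos θ) = -1.1429
v = R·ω = -1.1429·1.7500 = -2.0000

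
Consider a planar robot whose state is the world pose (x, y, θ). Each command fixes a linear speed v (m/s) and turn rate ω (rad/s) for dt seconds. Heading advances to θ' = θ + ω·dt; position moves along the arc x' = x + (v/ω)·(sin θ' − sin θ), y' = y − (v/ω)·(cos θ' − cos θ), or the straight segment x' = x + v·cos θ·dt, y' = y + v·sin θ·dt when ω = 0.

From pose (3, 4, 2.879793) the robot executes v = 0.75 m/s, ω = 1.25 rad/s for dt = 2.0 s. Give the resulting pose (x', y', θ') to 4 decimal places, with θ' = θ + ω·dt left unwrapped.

θ' = 2.8798 + 1.25·2.0 = 5.3798
R = v/ω = 0.75/1.25 = 0.6000
x' = 3 + 0.6000·(sin 5.3798 − sin 2.8798) = 2.3734
y' = 4 − 0.6000·(cos 5.3798 − cos 2.8798) = 3.0491

(2.3734, 3.0491, 5.3798)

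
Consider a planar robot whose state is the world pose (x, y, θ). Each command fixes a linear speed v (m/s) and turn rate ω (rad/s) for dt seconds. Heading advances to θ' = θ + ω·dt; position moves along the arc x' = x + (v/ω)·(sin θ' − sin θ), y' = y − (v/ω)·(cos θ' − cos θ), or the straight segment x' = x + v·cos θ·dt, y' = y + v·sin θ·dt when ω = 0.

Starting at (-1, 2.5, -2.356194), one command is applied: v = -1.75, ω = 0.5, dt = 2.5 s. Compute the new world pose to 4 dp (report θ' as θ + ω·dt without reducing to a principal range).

θ' = -2.3562 + 0.5·2.5 = -1.1062
R = v/ω = -1.75/0.5 = -3.5000
x' = -1 + -3.5000·(sin -1.1062 − sin -2.3562) = -0.3459
y' = 2.5 − -3.5000·(cos -1.1062 − cos -2.3562) = 6.5431

(-0.3459, 6.5431, -1.1062)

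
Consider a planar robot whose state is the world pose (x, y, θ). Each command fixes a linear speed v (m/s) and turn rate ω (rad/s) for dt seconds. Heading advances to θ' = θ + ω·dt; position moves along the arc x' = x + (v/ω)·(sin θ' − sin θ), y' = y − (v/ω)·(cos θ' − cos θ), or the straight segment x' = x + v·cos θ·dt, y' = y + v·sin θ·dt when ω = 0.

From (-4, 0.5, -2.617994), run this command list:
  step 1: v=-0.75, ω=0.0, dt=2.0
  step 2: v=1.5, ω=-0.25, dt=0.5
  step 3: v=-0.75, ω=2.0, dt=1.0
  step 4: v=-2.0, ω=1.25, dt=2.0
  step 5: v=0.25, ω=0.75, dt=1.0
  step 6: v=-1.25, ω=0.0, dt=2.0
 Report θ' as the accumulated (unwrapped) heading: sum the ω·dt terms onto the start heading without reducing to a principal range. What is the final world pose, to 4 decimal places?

(-4.0355, -1.2116, 2.5070)

step 1: θ'=-2.6180 (straight) → pose (-2.7010, 1.2500, -2.6180)
step 2: θ'=-2.7430 (R=-6.0000) → pose (-3.3722, 0.9165, -2.7430)
step 3: θ'=-0.7430 (R=-0.3750) → pose (-3.2641, 1.5383, -0.7430)
step 4: θ'=1.7570 (R=-1.6000) → pose (-5.9188, 0.0638, 1.7570)
step 5: θ'=2.5070 (R=0.3333) → pose (-6.0487, 0.2705, 2.5070)
step 6: θ'=2.5070 (straight) → pose (-4.0355, -1.2116, 2.5070)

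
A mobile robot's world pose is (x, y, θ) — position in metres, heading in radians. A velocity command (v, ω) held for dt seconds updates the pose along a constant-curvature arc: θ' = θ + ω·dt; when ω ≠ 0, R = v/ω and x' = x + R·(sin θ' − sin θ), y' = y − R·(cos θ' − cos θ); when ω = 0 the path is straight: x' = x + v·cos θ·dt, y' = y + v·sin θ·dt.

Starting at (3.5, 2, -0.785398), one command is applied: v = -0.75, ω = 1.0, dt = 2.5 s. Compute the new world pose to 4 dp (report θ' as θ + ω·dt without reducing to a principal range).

θ' = -0.7854 + 1.0·2.5 = 1.7146
R = v/ω = -0.75/1.0 = -0.7500
x' = 3.5 + -0.7500·(sin 1.7146 − sin -0.7854) = 2.2274
y' = 2 − -0.7500·(cos 1.7146 − cos -0.7854) = 1.3622

(2.2274, 1.3622, 1.7146)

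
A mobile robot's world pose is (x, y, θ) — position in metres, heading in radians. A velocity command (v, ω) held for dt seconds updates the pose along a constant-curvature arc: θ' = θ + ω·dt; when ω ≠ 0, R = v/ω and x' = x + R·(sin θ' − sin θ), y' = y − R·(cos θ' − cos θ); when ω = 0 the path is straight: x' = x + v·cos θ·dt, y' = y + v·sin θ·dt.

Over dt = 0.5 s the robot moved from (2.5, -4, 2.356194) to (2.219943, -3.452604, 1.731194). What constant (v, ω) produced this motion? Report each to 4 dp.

Δθ = 1.731194 − 2.356194 = -0.625000
ω = Δθ/dt = -0.625000/0.5 = -1.2500
R = −Δy/(cos θ' − cos θ) = -1.0000
v = R·ω = -1.0000·-1.2500 = 1.2500

v = 1.2500, ω = -1.2500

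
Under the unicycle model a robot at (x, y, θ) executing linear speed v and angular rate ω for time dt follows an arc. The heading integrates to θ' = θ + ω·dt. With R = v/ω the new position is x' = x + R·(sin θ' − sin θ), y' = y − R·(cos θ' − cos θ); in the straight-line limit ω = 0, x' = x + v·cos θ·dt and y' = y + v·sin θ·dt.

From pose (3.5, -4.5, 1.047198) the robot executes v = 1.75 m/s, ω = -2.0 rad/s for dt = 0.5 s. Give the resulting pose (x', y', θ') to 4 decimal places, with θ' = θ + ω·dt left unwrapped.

θ' = 1.0472 + -2.0·0.5 = 0.0472
R = v/ω = 1.75/-2.0 = -0.8750
x' = 3.5 + -0.8750·(sin 0.0472 − sin 1.0472) = 4.2165
y' = -4.5 − -0.8750·(cos 0.0472 − cos 1.0472) = -4.0635

(4.2165, -4.0635, 0.0472)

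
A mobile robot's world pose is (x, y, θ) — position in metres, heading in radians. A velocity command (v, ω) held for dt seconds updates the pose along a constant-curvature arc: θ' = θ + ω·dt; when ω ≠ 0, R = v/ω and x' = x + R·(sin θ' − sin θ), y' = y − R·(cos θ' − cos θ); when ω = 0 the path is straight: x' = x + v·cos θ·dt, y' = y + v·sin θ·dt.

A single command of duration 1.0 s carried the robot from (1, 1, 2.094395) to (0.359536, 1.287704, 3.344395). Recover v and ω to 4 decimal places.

v = 0.7500, ω = 1.2500

Δθ = 3.344395 − 2.094395 = 1.250000
ω = Δθ/dt = 1.250000/1.0 = 1.2500
R = Δx/(sin θ' − sin θ) = 0.6000
v = R·ω = 0.6000·1.2500 = 0.7500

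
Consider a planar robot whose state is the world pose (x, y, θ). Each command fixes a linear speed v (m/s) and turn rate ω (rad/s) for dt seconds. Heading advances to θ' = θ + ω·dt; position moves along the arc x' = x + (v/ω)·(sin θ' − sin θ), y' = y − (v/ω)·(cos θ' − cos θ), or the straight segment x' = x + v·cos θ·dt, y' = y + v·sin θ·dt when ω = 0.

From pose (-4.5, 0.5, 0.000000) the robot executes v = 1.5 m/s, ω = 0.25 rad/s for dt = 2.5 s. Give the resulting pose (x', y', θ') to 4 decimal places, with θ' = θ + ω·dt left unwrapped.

(-0.9894, 1.6342, 0.6250)

θ' = 0.0000 + 0.25·2.5 = 0.6250
R = v/ω = 1.5/0.25 = 6.0000
x' = -4.5 + 6.0000·(sin 0.6250 − sin 0.0000) = -0.9894
y' = 0.5 − 6.0000·(cos 0.6250 − cos 0.0000) = 1.6342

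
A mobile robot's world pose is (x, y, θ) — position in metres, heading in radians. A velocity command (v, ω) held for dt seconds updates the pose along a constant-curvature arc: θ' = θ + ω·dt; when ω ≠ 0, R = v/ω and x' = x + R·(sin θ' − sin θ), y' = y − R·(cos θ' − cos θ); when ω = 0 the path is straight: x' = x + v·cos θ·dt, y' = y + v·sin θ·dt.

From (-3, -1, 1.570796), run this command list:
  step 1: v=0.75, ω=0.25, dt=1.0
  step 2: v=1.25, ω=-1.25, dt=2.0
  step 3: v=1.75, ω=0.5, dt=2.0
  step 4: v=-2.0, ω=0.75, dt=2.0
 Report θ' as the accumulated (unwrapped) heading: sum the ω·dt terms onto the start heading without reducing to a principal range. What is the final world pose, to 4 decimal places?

(0.0632, -3.0209, 1.8208)

step 1: θ'=1.8208 (R=3.0000) → pose (-3.0933, -0.2578, 1.8208)
step 2: θ'=-0.6792 (R=-1.0000) → pose (-1.4962, 0.7677, -0.6792)
step 3: θ'=0.3208 (R=3.5000) → pose (1.8061, 0.1695, 0.3208)
step 4: θ'=1.8208 (R=-2.6667) → pose (0.0632, -3.0209, 1.8208)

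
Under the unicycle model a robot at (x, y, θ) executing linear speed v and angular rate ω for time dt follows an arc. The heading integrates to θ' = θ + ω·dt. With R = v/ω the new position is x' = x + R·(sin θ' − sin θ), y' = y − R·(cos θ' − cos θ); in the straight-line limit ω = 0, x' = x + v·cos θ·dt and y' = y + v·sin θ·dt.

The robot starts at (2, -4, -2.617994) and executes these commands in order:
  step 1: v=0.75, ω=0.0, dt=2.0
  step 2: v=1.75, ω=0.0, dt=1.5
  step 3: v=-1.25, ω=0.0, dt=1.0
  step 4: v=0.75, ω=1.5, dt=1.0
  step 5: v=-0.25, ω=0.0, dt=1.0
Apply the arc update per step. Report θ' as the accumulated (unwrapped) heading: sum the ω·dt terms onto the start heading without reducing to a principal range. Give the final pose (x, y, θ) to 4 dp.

step 1: θ'=-2.6180 (straight) → pose (0.7010, -4.7500, -2.6180)
step 2: θ'=-2.6180 (straight) → pose (-1.5724, -6.0625, -2.6180)
step 3: θ'=-2.6180 (straight) → pose (-0.4898, -5.4375, -2.6180)
step 4: θ'=-1.1180 (R=0.5000) → pose (-0.6894, -6.0893, -1.1180)
step 5: θ'=-1.1180 (straight) → pose (-0.7988, -5.8644, -1.1180)

(-0.7988, -5.8644, -1.1180)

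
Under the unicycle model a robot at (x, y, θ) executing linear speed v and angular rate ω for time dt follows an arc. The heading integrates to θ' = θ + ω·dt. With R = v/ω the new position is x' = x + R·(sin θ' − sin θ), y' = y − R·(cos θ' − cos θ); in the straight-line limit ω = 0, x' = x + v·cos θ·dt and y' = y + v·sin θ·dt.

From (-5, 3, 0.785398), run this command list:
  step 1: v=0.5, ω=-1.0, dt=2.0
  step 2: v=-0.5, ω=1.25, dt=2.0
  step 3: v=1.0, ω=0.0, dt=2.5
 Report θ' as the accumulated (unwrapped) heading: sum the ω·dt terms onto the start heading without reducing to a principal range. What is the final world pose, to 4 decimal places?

step 1: θ'=-1.2146 (R=-0.5000) → pose (-4.1778, 2.8208, -1.2146)
step 2: θ'=1.2854 (R=-0.4000) → pose (-4.9365, 2.7939, 1.2854)
step 3: θ'=1.2854 (straight) → pose (-4.2327, 5.1928, 1.2854)

(-4.2327, 5.1928, 1.2854)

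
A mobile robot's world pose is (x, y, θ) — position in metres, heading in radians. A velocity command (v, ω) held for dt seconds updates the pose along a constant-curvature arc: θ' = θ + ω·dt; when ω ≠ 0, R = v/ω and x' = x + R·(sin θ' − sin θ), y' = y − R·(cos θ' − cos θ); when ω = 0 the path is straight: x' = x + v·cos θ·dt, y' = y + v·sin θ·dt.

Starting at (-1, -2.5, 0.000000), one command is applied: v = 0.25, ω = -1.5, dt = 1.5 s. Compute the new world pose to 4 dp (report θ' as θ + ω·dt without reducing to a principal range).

(-0.8703, -2.7714, -2.2500)

θ' = 0.0000 + -1.5·1.5 = -2.2500
R = v/ω = 0.25/-1.5 = -0.1667
x' = -1 + -0.1667·(sin -2.2500 − sin 0.0000) = -0.8703
y' = -2.5 − -0.1667·(cos -2.2500 − cos 0.0000) = -2.7714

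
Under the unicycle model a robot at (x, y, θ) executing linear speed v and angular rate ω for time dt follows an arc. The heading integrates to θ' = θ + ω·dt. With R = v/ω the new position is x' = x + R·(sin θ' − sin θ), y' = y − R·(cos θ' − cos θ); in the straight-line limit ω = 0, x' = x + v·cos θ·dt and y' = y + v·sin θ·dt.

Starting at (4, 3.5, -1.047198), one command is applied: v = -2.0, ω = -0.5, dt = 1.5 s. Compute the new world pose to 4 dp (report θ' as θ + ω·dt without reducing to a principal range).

(3.5662, 6.3979, -1.7972)

θ' = -1.0472 + -0.5·1.5 = -1.7972
R = v/ω = -2.0/-0.5 = 4.0000
x' = 4 + 4.0000·(sin -1.7972 − sin -1.0472) = 3.5662
y' = 3.5 − 4.0000·(cos -1.7972 − cos -1.0472) = 6.3979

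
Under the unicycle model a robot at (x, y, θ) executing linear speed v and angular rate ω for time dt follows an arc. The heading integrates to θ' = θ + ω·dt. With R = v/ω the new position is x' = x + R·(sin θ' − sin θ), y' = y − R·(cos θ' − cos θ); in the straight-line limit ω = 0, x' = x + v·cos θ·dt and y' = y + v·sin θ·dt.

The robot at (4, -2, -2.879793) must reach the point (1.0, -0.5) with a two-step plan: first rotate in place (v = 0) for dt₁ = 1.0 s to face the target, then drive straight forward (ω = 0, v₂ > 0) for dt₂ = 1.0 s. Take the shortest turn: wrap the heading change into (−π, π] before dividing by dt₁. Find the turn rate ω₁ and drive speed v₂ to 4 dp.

heading to target = atan2(-0.5−-2, 1−4) = 2.6779
Δθ = wrap(2.6779 − -2.8798) = -0.7254; ω₁ = Δθ/dt₁ = -0.7254
distance = √((1−4)² + (-0.5−-2)²) = 3.3541; v₂ = distance/dt₂ = 3.3541

ω₁ = -0.7254, v₂ = 3.3541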